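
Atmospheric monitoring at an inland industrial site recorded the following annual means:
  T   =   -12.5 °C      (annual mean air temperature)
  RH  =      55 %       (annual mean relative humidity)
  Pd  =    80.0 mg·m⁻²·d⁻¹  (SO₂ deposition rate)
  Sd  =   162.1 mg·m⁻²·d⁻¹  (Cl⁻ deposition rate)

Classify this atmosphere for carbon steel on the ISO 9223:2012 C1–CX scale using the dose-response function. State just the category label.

carbon steel: T≤10 °C ⇒ hinge +0.150·(-12.5−10) = -3.3750
  SO₂ term: 1.77·80.0^0.52·exp(0.02·55-3.3750) = 1.776
  Sd branch = 0.102·Sd^0.62·e^(0.033·RH+0.04·T) = 8.908 μm/a
  r_corr = 1.776 + 8.908 = 10.68 μm/a
ISO 9223 Table 2 (carbon steel): 1.3 < 10.7 ≤ 25 μm/a ⇒ C2

C2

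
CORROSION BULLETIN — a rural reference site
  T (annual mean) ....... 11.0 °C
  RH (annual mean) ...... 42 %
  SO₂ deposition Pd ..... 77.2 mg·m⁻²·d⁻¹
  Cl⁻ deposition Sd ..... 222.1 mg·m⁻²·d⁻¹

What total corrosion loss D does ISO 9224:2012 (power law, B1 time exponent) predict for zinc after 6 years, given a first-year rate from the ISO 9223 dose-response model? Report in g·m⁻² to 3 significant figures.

zinc: T>10 °C ⇒ hinge -0.071·(11.0−10) = -0.0710
  sulphur-dioxide contribution → 0.5615 μm/a
  chloride contribution → 1.357 μm/a
  total first-year rate 1.918 μm/a
Long-term exponent b (ISO 9224 Table 2, B1) = 0.813
  D(6) = 1.918 × 6^0.813 = 1.918 × 4.292 = 8.234 μm
  Mass loss = 8.234 μm × 7.14 g/cm³ = 58.79 g·m⁻²

D(6) = 58.8 g·m⁻²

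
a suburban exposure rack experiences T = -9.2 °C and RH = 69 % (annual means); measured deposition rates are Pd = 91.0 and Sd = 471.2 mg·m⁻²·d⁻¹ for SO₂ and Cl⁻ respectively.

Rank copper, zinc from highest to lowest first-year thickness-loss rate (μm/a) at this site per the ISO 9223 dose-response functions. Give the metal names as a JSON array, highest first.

copper: f(T) = +0.126·(T−10) [T≤10 °C] = -2.4192
  Pd branch = 0.0053·Pd^0.26·e^(0.059·RH+f) = 0.08933 μm/a
  Cl⁻ term: 0.01025·471.2^0.27·exp(0.036·69+0.049·-9.2) = 0.4126
  sum: 0.08933 + 0.4126 → r_corr = 0.5019 μm/a
zinc: f(T) = +0.038·(T−10) [T≤10 °C] = -0.7296
  SO₂ term: 0.0129·91.0^0.44·exp(0.046·69-0.7296) = 1.082
  Cl⁻ term: 0.0175·471.2^0.57·exp(0.008·69+0.085·-9.2) = 0.4644
  r_corr = 1.082 + 0.4644 = 1.546 μm/a
Ordering by μm/a: zinc (1.55) > copper (0.502)

["zinc", "copper"]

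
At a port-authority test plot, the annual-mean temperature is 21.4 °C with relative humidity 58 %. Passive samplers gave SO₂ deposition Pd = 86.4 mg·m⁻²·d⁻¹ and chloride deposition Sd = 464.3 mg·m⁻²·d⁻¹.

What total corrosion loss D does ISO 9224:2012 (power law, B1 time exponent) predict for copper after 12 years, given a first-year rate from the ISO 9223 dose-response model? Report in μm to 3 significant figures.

copper: T>10 °C ⇒ hinge -0.080·(21.4−10) = -0.9120
  SO₂ term: 0.0053·86.4^0.26·exp(0.059·58-0.9120) = 0.2079
  Sd branch = 0.01025·Sd^0.27·e^(0.036·RH+0.049·T) = 1.239 μm/a
  sum: 0.2079 + 1.239 → r_corr = 1.447 μm/a
Power-law: D(12) = r_corr · 12^0.667
  D(12) = 1.447 × 12^0.667 = 1.447 × 5.246 = 7.589 μm

D(12) = 7.59 μm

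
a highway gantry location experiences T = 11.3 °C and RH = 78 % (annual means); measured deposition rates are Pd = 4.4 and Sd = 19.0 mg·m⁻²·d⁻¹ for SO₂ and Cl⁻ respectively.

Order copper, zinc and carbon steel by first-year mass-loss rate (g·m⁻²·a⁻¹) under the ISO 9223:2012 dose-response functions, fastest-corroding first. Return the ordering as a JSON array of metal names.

copper: T>10 °C ⇒ hinge -0.080·(11.3−10) = -0.1040
  sulphur-dioxide contribution → 0.6999 μm/a
  chloride contribution → 0.6546 μm/a
  ⇒ r_corr(copper) = 1.354 μm/a
  mass loss = 1.354 μm/a × 8.96 g/cm³ = 12.14 g·m⁻²·a⁻¹
zinc: temperature factor f = -0.071·(1.3) = -0.0923
  sulphur-dioxide contribution → 0.8163 μm/a
  chloride contribution → 0.4572 μm/a
  total first-year rate 1.274 μm/a
  mass loss = 1.274 μm/a × 7.14 g/cm³ = 9.093 g·m⁻²·a⁻¹
carbon steel: f(T) = -0.054·(T−10) [T>10 °C] = -0.0702
  sulphur-dioxide contribution → 16.97 μm/a
  chloride contribution → 13.05 μm/a
  ⇒ r_corr(carbon steel) = 30.02 μm/a
  mass loss = 30.02 μm/a × 7.85 g/cm³ = 235.6 g·m⁻²·a⁻¹
Ordering by g·m⁻²·a⁻¹: carbon steel (236) > copper (12.1) > zinc (9.09)

["carbon steel", "copper", "zinc"]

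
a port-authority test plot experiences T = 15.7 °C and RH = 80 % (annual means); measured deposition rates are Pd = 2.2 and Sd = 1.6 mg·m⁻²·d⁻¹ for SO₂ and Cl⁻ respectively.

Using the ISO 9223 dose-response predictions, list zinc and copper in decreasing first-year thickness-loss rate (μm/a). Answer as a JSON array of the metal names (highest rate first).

["copper", "zinc"]

zinc: T>10 °C ⇒ hinge -0.071·(15.7−10) = -0.4047
  SO₂ term: 0.0129·2.2^0.44·exp(0.046·80-0.4047) = 0.4827
  Sd branch = 0.0175·Sd^0.57·e^(0.008·RH+0.085·T) = 0.1648 μm/a
  sum: 0.4827 + 0.1648 → r_corr = 0.6475 μm/a
copper: temperature factor f = -0.080·(5.7) = -0.4560
  Pd branch = 0.0053·Pd^0.26·e^(0.059·RH+f) = 0.4625 μm/a
  Cl⁻ term: 0.01025·1.6^0.27·exp(0.036·80+0.049·15.7) = 0.4474
  r_corr = 0.4625 + 0.4474 = 0.9099 μm/a
Ordering by μm/a: copper (0.91) > zinc (0.648)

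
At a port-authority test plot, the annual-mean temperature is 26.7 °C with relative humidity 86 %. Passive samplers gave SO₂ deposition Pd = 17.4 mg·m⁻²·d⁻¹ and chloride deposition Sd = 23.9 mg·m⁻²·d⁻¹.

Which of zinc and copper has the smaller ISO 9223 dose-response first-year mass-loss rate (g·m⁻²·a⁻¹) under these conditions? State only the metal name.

zinc: temperature factor f = -0.071·(16.7) = -1.1857
  Pd branch = 0.0129·Pd^0.44·e^(0.046·RH+f) = 0.7237 μm/a
  Cl⁻ term: 0.0175·23.9^0.57·exp(0.008·86+0.085·26.7) = 2.057
  r_corr = 0.7237 + 2.057 = 2.78 μm/a
  mass loss = 2.78 μm/a × 7.14 g/cm³ = 19.85 g·m⁻²·a⁻¹
copper: f(T) = -0.080·(T−10) [T>10 °C] = -1.3360
  SO₂ term: 0.0053·17.4^0.26·exp(0.059·86-1.3360) = 0.468
  Cl⁻ term: 0.01025·23.9^0.27·exp(0.036·86+0.049·26.7) = 1.975
  sum: 0.468 + 1.975 → r_corr = 2.443 μm/a
  mass loss = 2.443 μm/a × 8.96 g/cm³ = 21.89 g·m⁻²·a⁻¹
Ordering by g·m⁻²·a⁻¹: copper (21.9) > zinc (19.9)

zinc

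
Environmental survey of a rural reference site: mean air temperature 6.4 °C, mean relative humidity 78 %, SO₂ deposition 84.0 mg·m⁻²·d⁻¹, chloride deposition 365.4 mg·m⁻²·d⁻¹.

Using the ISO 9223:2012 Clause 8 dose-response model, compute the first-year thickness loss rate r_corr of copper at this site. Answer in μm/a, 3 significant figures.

r_corr = 2.21 μm/a

copper: f(T) = +0.126·(T−10) [T≤10 °C] = -0.4536
  Pd branch = 0.0053·Pd^0.26·e^(0.059·RH+f) = 1.062 μm/a
  Sd branch = 0.01025·Sd^0.27·e^(0.036·RH+0.049·T) = 1.144 μm/a
  sum: 1.062 + 1.144 → r_corr = 2.206 μm/a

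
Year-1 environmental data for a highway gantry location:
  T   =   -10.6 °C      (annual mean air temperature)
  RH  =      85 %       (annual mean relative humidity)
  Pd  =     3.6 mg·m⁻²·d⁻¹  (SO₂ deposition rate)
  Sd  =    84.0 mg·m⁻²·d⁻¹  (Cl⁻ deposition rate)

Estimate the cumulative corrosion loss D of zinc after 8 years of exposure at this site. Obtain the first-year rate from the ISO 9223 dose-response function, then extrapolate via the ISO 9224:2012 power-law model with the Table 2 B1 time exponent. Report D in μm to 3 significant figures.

D(8) = 3.75 μm

zinc: temperature factor f = +0.038·(-20.6) = -0.7828
  Pd branch = 0.0129·Pd^0.44·e^(0.046·RH+f) = 0.517 μm/a
  Cl⁻ term: 0.0175·84.0^0.57·exp(0.008·85+0.085·-10.6) = 0.1753
  r_corr = 0.517 + 0.1753 = 0.6923 μm/a
Long-term exponent b (ISO 9224 Table 2, B1) = 0.813
  D(8) = 0.6923 × 8^0.813 = 0.6923 × 5.423 = 3.754 μm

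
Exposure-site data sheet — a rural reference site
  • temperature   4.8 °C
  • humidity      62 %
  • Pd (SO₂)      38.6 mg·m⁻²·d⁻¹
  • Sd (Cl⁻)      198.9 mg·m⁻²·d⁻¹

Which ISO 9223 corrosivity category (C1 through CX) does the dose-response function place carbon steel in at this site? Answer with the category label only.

carbon steel: f(T) = +0.150·(T−10) [T≤10 °C] = -0.7800
  Pd branch = 1.77·Pd^0.52·e^(0.02·RH+f) = 18.74 μm/a
  Sd branch = 0.102·Sd^0.62·e^(0.033·RH+0.04·T) = 25.45 μm/a
  sum: 18.74 + 25.45 → r_corr = 44.19 μm/a
Category bounds: 25…50 μm/a bracket r_corr ⇒ C3

C3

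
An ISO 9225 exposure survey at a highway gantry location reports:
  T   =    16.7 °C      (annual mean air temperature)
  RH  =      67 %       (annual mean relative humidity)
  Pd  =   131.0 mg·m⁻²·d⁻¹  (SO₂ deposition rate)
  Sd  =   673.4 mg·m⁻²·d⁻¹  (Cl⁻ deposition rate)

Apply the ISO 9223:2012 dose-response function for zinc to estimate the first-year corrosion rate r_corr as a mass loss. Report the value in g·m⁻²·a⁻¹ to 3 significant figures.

zinc: T>10 °C ⇒ hinge -0.071·(16.7−10) = -0.4757
  sulphur-dioxide contribution → 1.493 μm/a
  chloride contribution → 5.063 μm/a
  total first-year rate 6.556 μm/a
Convert to mass loss: 6.556 μm/a × 7.14 g/cm³ = 46.81 g·m⁻²·a⁻¹

r_corr = 46.8 g·m⁻²·a⁻¹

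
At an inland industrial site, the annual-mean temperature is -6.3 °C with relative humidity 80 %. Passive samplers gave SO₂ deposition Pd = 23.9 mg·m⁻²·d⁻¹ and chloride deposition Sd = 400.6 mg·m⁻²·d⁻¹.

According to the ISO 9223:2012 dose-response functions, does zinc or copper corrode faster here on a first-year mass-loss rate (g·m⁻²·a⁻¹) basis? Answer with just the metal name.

zinc: f(T) = +0.038·(T−10) [T≤10 °C] = -0.6194
  SO₂ term: 0.0129·23.9^0.44·exp(0.046·80-0.6194) = 1.112
  Sd branch = 0.0175·Sd^0.57·e^(0.008·RH+0.085·T) = 0.5915 μm/a
  r_corr = 1.112 + 0.5915 = 1.704 μm/a
  mass loss = 1.704 μm/a × 7.14 g/cm³ = 12.17 g·m⁻²·a⁻¹
copper: f(T) = +0.126·(T−10) [T≤10 °C] = -2.0538
  SO₂ term: 0.0053·23.9^0.26·exp(0.059·80-2.0538) = 0.174
  Cl⁻ term: 0.01025·400.6^0.27·exp(0.036·80+0.049·-6.3) = 0.6763
  sum: 0.174 + 0.6763 → r_corr = 0.8503 μm/a
  mass loss = 0.8503 μm/a × 8.96 g/cm³ = 7.619 g·m⁻²·a⁻¹
Ordering by g·m⁻²·a⁻¹: zinc (12.2) > copper (7.62)

zinc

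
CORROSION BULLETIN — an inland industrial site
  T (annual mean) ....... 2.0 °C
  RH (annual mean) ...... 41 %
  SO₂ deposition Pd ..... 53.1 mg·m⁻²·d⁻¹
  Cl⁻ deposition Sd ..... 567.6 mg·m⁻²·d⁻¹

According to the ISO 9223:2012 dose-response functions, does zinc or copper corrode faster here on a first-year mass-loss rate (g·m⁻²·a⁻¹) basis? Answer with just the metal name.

zinc: temperature factor f = +0.038·(-8.0) = -0.3040
  SO₂ term: 0.0129·53.1^0.44·exp(0.046·41-0.3040) = 0.3603
  Cl⁻ term: 0.0175·567.6^0.57·exp(0.008·41+0.085·2.0) = 1.069
  r_corr = 0.3603 + 1.069 = 1.43 μm/a
  mass loss = 1.43 μm/a × 7.14 g/cm³ = 10.21 g·m⁻²·a⁻¹
copper: temperature factor f = +0.126·(-8.0) = -1.0080
  Pd branch = 0.0053·Pd^0.26·e^(0.059·RH+f) = 0.06104 μm/a
  Cl⁻ term: 0.01025·567.6^0.27·exp(0.036·41+0.049·2.0) = 0.2741
  sum: 0.06104 + 0.2741 → r_corr = 0.3351 μm/a
  mass loss = 0.3351 μm/a × 8.96 g/cm³ = 3.003 g·m⁻²·a⁻¹
Ordering by g·m⁻²·a⁻¹: zinc (10.2) > copper (3)

zinc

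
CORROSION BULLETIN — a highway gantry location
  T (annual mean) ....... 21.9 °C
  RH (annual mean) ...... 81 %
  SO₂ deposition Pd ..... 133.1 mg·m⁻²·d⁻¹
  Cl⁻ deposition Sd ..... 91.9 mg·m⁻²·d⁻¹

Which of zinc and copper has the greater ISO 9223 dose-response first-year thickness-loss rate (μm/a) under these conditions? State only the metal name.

zinc: f(T) = -0.071·(T−10) [T>10 °C] = -0.8449
  SO₂ term: 0.0129·133.1^0.44·exp(0.046·81-0.8449) = 1.979
  Sd branch = 0.0175·Sd^0.57·e^(0.008·RH+0.085·T) = 2.831 μm/a
  r_corr = 1.979 + 2.831 = 4.81 μm/a
copper: f(T) = -0.080·(T−10) [T>10 °C] = -0.9520
  SO₂ term: 0.0053·133.1^0.26·exp(0.059·81-0.9520) = 0.8682
  Sd branch = 0.01025·Sd^0.27·e^(0.036·RH+0.049·T) = 1.876 μm/a
  sum: 0.8682 + 1.876 → r_corr = 2.744 μm/a
Ordering by μm/a: zinc (4.81) > copper (2.74)

zinc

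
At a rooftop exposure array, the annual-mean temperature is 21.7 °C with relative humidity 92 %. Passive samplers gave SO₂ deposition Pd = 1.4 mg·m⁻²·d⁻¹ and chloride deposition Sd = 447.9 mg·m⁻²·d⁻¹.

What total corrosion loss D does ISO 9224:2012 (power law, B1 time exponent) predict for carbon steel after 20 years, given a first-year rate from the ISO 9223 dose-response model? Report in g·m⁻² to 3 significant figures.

carbon steel: f(T) = -0.054·(T−10) [T>10 °C] = -0.6318
  SO₂ term: 1.77·1.4^0.52·exp(0.02·92-0.6318) = 7.058
  Cl⁻ term: 0.102·447.9^0.62·exp(0.033·92+0.04·21.7) = 222.8
  sum: 7.058 + 222.8 → r_corr = 229.8 μm/a
ISO 9224: D(t) = r_corr · t^b with b = 0.523 (carbon steel, B1)
  D(20) = 229.8 × 20^0.523 = 229.8 × 4.791 = 1101 μm
  Mass loss = 1101 μm × 7.85 g/cm³ = 8643 g·m⁻²

D(20) = 8.64e+03 g·m⁻²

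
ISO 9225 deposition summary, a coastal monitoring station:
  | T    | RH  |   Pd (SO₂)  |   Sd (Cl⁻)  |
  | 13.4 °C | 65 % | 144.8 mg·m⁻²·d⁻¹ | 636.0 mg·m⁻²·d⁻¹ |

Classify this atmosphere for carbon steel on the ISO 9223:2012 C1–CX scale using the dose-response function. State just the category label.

carbon steel: temperature factor f = -0.054·(3.4) = -0.1836
  SO₂ term: 1.77·144.8^0.52·exp(0.02·65-0.1836) = 71.85
  Cl⁻ term: 0.102·636.0^0.62·exp(0.033·65+0.04·13.4) = 81.49
  sum: 71.85 + 81.49 → r_corr = 153.3 μm/a
ISO 9223 Table 2 (carbon steel): 80 < 153 ≤ 200 μm/a ⇒ C5

C5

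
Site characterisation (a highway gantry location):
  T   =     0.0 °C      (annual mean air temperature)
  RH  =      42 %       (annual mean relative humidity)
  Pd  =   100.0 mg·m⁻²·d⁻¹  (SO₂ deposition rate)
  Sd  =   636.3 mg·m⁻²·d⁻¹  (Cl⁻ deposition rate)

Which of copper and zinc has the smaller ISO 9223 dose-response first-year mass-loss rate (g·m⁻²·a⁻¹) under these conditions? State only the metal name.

copper: T≤10 °C ⇒ hinge +0.126·(0.0−10) = -1.2600
  Pd branch = 0.0053·Pd^0.26·e^(0.059·RH+f) = 0.05933 μm/a
  Cl⁻ term: 0.01025·636.3^0.27·exp(0.036·42+0.049·0.0) = 0.2657
  sum: 0.05933 + 0.2657 → r_corr = 0.325 μm/a
  mass loss = 0.325 μm/a × 8.96 g/cm³ = 2.912 g·m⁻²·a⁻¹
zinc: T≤10 °C ⇒ hinge +0.038·(0.0−10) = -0.3800
  SO₂ term: 0.0129·100.0^0.44·exp(0.046·42-0.3800) = 0.462
  Sd branch = 0.0175·Sd^0.57·e^(0.008·RH+0.085·T) = 0.9706 μm/a
  sum: 0.462 + 0.9706 → r_corr = 1.433 μm/a
  mass loss = 1.433 μm/a × 7.14 g/cm³ = 10.23 g·m⁻²·a⁻¹
Ordering by g·m⁻²·a⁻¹: zinc (10.2) > copper (2.91)

copper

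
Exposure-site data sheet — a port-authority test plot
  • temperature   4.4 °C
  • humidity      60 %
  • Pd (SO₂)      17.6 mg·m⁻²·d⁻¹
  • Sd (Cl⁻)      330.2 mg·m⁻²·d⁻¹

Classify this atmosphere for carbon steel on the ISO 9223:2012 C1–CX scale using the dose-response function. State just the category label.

C3

carbon steel: T≤10 °C ⇒ hinge +0.150·(4.4−10) = -0.8400
  Pd branch = 1.77·Pd^0.52·e^(0.02·RH+f) = 11.27 μm/a
  Sd branch = 0.102·Sd^0.62·e^(0.033·RH+0.04·T) = 32.11 μm/a
  r_corr = 11.27 + 32.11 = 43.38 μm/a
Category bounds: 25…50 μm/a bracket r_corr ⇒ C3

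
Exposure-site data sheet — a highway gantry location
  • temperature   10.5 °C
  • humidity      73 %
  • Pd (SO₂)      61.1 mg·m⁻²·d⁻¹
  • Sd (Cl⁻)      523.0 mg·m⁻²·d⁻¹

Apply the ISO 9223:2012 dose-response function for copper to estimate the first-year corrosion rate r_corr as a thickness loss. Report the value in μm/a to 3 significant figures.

r_corr = 2.39 μm/a

copper: f(T) = -0.080·(T−10) [T>10 °C] = -0.0400
  SO₂ term: 0.0053·61.1^0.26·exp(0.059·73-0.0400) = 1.101
  Cl⁻ term: 0.01025·523.0^0.27·exp(0.036·73+0.049·10.5) = 1.287
  r_corr = 1.101 + 1.287 = 2.388 μm/a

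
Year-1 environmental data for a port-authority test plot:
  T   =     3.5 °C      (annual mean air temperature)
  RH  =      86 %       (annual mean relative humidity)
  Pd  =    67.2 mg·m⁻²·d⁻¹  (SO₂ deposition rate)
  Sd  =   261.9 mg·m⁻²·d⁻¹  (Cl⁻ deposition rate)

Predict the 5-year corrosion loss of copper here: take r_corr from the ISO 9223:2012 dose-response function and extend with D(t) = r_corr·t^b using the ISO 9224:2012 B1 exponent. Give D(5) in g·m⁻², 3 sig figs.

D(5) = 60.9 g·m⁻²

copper: T≤10 °C ⇒ hinge +0.126·(3.5−10) = -0.8190
  SO₂ term: 0.0053·67.2^0.26·exp(0.059·86-0.8190) = 1.115
  Cl⁻ term: 0.01025·261.9^0.27·exp(0.036·86+0.049·3.5) = 1.21
  r_corr = 1.115 + 1.21 = 2.325 μm/a
Power-law: D(5) = r_corr · 5^0.667
  D(5) = 2.325 × 5^0.667 = 2.325 × 2.926 = 6.801 μm
  Mass loss = 6.801 μm × 8.96 g/cm³ = 60.94 g·m⁻²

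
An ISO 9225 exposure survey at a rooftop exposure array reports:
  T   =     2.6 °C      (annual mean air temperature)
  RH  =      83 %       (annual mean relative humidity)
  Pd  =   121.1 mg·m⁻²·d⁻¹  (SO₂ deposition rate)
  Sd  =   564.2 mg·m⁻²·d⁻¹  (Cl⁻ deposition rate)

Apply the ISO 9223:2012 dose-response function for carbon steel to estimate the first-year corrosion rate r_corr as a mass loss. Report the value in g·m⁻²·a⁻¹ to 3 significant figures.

r_corr = 990 g·m⁻²·a⁻¹

carbon steel: temperature factor f = +0.150·(-7.4) = -1.1100
  Pd branch = 1.77·Pd^0.52·e^(0.02·RH+f) = 37.16 μm/a
  Cl⁻ term: 0.102·564.2^0.62·exp(0.033·83+0.04·2.6) = 88.96
  r_corr = 37.16 + 88.96 = 126.1 μm/a
Convert to mass loss: 126.1 μm/a × 7.85 g/cm³ = 990 g·m⁻²·a⁻¹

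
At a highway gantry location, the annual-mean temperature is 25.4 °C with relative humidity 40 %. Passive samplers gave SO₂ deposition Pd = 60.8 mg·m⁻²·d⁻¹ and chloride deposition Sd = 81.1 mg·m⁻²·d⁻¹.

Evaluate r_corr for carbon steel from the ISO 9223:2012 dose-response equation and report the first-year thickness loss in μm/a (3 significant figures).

r_corr = 30.6 μm/a

carbon steel: T>10 °C ⇒ hinge -0.054·(25.4−10) = -0.8316
  sulphur-dioxide contribution → 14.52 μm/a
  chloride contribution → 16.1 μm/a
  total first-year rate 30.61 μm/a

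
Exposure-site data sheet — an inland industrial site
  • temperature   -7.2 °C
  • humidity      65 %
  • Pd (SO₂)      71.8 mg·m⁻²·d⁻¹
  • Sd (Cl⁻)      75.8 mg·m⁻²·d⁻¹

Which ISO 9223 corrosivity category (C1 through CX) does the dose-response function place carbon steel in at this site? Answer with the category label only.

carbon steel: T≤10 °C ⇒ hinge +0.150·(-7.2−10) = -2.5800
  SO₂ term: 1.77·71.8^0.52·exp(0.02·65-2.5800) = 4.542
  Sd branch = 0.102·Sd^0.62·e^(0.033·RH+0.04·T) = 9.56 μm/a
  r_corr = 4.542 + 9.56 = 14.1 μm/a
ISO 9223 Table 2 (carbon steel): 1.3 < 14.1 ≤ 25 μm/a ⇒ C2

C2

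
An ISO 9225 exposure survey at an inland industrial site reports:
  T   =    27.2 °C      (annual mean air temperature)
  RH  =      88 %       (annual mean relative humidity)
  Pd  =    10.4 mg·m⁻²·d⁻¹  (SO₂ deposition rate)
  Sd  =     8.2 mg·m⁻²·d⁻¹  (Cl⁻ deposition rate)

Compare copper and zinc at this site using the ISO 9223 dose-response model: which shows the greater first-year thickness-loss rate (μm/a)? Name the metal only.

copper: temperature factor f = -0.080·(17.2) = -1.3760
  Pd branch = 0.0053·Pd^0.26·e^(0.059·RH+f) = 0.4426 μm/a
  Sd branch = 0.01025·Sd^0.27·e^(0.036·RH+0.049·T) = 1.63 μm/a
  sum: 0.4426 + 1.63 → r_corr = 2.072 μm/a
zinc: f(T) = -0.071·(T−10) [T>10 °C] = -1.2212
  Pd branch = 0.0129·Pd^0.44·e^(0.046·RH+f) = 0.6106 μm/a
  Cl⁻ term: 0.0175·8.2^0.57·exp(0.008·88+0.085·27.2) = 1.185
  sum: 0.6106 + 1.185 → r_corr = 1.796 μm/a
Ordering by μm/a: copper (2.07) > zinc (1.8)

copper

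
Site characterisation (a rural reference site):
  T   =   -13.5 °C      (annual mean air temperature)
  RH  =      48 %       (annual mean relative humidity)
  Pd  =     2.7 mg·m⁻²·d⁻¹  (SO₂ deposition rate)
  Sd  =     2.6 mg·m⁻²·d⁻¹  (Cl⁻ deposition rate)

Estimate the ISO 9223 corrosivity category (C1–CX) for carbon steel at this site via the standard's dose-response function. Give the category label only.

carbon steel: f(T) = +0.150·(T−10) [T≤10 °C] = -3.5250
  Pd branch = 1.77·Pd^0.52·e^(0.02·RH+f) = 0.2282 μm/a
  Cl⁻ term: 0.102·2.6^0.62·exp(0.033·48+0.04·-13.5) = 0.5239
  r_corr = 0.2282 + 0.5239 = 0.7521 μm/a
ISO 9223 Table 2 (carbon steel): 0 < 0.752 ≤ 1.3 μm/a ⇒ C1

C1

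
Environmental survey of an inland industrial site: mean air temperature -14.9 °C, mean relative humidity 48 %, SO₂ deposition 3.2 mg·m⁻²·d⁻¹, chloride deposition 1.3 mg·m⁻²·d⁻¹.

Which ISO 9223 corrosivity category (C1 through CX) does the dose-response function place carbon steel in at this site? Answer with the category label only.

carbon steel: T≤10 °C ⇒ hinge +0.150·(-14.9−10) = -3.7350
  SO₂ term: 1.77·3.2^0.52·exp(0.02·48-3.7350) = 0.2021
  Sd branch = 0.102·Sd^0.62·e^(0.033·RH+0.04·T) = 0.3224 μm/a
  r_corr = 0.2021 + 0.3224 = 0.5244 μm/a
Category bounds: 0…1.3 μm/a bracket r_corr ⇒ C1

C1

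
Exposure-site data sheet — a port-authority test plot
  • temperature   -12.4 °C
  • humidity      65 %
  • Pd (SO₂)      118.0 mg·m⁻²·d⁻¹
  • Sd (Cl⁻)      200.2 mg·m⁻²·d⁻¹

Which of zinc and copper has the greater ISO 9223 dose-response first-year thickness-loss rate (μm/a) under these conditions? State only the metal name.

zinc

zinc: temperature factor f = +0.038·(-22.4) = -0.8512
  Pd branch = 0.0129·Pd^0.44·e^(0.046·RH+f) = 0.8935 μm/a
  Sd branch = 0.0175·Sd^0.57·e^(0.008·RH+0.085·T) = 0.2104 μm/a
  r_corr = 0.8935 + 0.2104 = 1.104 μm/a
copper: temperature factor f = +0.126·(-22.4) = -2.8224
  SO₂ term: 0.0053·118.0^0.26·exp(0.059·65-2.8224) = 0.05043
  Sd branch = 0.01025·Sd^0.27·e^(0.036·RH+0.049·T) = 0.2424 μm/a
  sum: 0.05043 + 0.2424 → r_corr = 0.2928 μm/a
Ordering by μm/a: zinc (1.1) > copper (0.293)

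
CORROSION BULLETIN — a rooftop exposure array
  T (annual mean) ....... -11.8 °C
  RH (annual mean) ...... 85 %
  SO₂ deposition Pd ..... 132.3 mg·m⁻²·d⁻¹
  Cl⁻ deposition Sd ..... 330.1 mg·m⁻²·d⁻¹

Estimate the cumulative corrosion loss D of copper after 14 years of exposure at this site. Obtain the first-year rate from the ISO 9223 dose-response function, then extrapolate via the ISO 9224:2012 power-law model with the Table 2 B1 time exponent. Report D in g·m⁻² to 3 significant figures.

D(14) = 40.1 g·m⁻²

copper: temperature factor f = +0.126·(-21.8) = -2.7468
  SO₂ term: 0.0053·132.3^0.26·exp(0.059·85-2.7468) = 0.1824
  Sd branch = 0.01025·Sd^0.27·e^(0.036·RH+0.049·T) = 0.5869 μm/a
  sum: 0.1824 + 0.5869 → r_corr = 0.7693 μm/a
ISO 9224: D(t) = r_corr · t^b with b = 0.667 (copper, B1)
  D(14) = 0.7693 × 14^0.667 = 0.7693 × 5.814 = 4.473 μm
  Mass loss = 4.473 μm × 8.96 g/cm³ = 40.07 g·m⁻²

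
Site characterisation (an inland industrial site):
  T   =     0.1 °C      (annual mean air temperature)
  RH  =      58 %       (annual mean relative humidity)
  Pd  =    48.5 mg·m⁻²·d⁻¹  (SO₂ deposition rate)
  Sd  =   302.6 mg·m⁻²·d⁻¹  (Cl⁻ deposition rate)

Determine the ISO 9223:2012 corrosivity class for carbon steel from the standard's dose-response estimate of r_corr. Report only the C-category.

carbon steel: T≤10 °C ⇒ hinge +0.150·(0.1−10) = -1.4850
  SO₂ term: 1.77·48.5^0.52·exp(0.02·58-1.4850) = 9.625
  Cl⁻ term: 0.102·302.6^0.62·exp(0.033·58+0.04·0.1) = 23.97
  sum: 9.625 + 23.97 → r_corr = 33.6 μm/a
ISO 9223 Table 2 (carbon steel): 25 < 33.6 ≤ 50 μm/a ⇒ C3

C3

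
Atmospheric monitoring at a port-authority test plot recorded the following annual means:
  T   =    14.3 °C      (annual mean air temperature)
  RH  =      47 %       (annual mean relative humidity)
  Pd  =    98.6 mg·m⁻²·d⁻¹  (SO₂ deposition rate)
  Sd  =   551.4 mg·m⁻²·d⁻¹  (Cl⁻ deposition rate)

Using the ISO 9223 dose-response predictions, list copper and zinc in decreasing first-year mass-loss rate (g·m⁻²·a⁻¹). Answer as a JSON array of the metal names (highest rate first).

copper: T>10 °C ⇒ hinge -0.080·(14.3−10) = -0.3440
  sulphur-dioxide contribution → 0.1984 μm/a
  chloride contribution → 0.6167 μm/a
  ⇒ r_corr(copper) = 0.8151 μm/a
  mass loss = 0.8151 μm/a × 8.96 g/cm³ = 7.303 g·m⁻²·a⁻¹
zinc: T>10 °C ⇒ hinge -0.071·(14.3−10) = -0.3053
  sulphur-dioxide contribution → 0.6227 μm/a
  chloride contribution → 3.139 μm/a
  total first-year rate 3.762 μm/a
  mass loss = 3.762 μm/a × 7.14 g/cm³ = 26.86 g·m⁻²·a⁻¹
Ordering by g·m⁻²·a⁻¹: zinc (26.9) > copper (7.3)

["zinc", "copper"]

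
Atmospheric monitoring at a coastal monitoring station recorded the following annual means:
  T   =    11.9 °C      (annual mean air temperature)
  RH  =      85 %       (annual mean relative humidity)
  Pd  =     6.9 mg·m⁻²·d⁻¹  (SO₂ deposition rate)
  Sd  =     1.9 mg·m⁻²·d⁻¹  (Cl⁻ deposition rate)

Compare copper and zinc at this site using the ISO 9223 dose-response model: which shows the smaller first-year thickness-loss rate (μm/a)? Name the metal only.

copper: T>10 °C ⇒ hinge -0.080·(11.9−10) = -0.1520
  sulphur-dioxide contribution → 1.133 μm/a
  chloride contribution → 0.4658 μm/a
  total first-year rate 1.599 μm/a
zinc: T>10 °C ⇒ hinge -0.071·(11.9−10) = -0.1349
  sulphur-dioxide contribution → 1.316 μm/a
  chloride contribution → 0.1369 μm/a
  ⇒ r_corr(zinc) = 1.453 μm/a
Ordering by μm/a: copper (1.6) > zinc (1.45)

zinc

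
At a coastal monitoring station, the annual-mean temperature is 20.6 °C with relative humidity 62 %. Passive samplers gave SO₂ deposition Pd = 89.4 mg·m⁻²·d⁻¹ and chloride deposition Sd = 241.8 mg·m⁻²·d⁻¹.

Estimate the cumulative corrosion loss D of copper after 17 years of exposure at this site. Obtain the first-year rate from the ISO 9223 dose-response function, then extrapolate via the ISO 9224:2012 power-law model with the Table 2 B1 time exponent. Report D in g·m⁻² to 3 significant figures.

D(17) = 85.2 g·m⁻²

copper: f(T) = -0.080·(T−10) [T>10 °C] = -0.8480
  SO₂ term: 0.0053·89.4^0.26·exp(0.059·62-0.8480) = 0.2831
  Cl⁻ term: 0.01025·241.8^0.27·exp(0.036·62+0.049·20.6) = 1.153
  sum: 0.2831 + 1.153 → r_corr = 1.437 μm/a
Long-term exponent b (ISO 9224 Table 2, B1) = 0.667
  D(17) = 1.437 × 17^0.667 = 1.437 × 6.618 = 9.507 μm
  Mass loss = 9.507 μm × 8.96 g/cm³ = 85.18 g·m⁻²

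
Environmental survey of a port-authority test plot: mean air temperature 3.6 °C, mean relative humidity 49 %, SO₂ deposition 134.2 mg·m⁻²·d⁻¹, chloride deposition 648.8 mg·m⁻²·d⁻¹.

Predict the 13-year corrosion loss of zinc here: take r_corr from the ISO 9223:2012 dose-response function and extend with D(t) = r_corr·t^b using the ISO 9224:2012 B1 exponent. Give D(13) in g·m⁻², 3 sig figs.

D(13) = 129 g·m⁻²

zinc: T≤10 °C ⇒ hinge +0.038·(3.6−10) = -0.2432
  sulphur-dioxide contribution → 0.8319 μm/a
  chloride contribution → 1.41 μm/a
  total first-year rate 2.241 μm/a
Long-term exponent b (ISO 9224 Table 2, B1) = 0.813
  D(13) = 2.241 × 13^0.813 = 2.241 × 8.047 = 18.04 μm
  Mass loss = 18.04 μm × 7.14 g/cm³ = 128.8 g·m⁻²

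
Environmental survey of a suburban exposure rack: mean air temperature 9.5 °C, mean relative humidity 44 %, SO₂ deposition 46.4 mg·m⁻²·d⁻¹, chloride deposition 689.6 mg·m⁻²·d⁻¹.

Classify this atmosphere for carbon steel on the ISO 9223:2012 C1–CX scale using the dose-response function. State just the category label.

carbon steel: temperature factor f = +0.150·(-0.5) = -0.0750
  sulphur-dioxide contribution → 29.12 μm/a
  chloride contribution → 36.66 μm/a
  ⇒ r_corr(carbon steel) = 65.78 μm/a
65.8 μm/a falls in (50, 80] for carbon steel → category C4

C4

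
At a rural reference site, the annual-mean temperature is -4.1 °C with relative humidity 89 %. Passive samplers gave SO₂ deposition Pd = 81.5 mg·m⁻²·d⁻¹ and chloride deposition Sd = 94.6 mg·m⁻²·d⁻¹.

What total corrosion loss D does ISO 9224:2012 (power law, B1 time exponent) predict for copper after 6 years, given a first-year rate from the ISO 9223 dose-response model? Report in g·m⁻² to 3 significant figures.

D(6) = 36.8 g·m⁻²

copper: T≤10 °C ⇒ hinge +0.126·(-4.1−10) = -1.7766
  SO₂ term: 0.0053·81.5^0.26·exp(0.059·89-1.7766) = 0.5371
  Cl⁻ term: 0.01025·94.6^0.27·exp(0.036·89+0.049·-4.1) = 0.7054
  sum: 0.5371 + 0.7054 → r_corr = 1.243 μm/a
Power-law: D(6) = r_corr · 6^0.667
  D(6) = 1.243 × 6^0.667 = 1.243 × 3.304 = 4.105 μm
  Mass loss = 4.105 μm × 8.96 g/cm³ = 36.78 g·m⁻²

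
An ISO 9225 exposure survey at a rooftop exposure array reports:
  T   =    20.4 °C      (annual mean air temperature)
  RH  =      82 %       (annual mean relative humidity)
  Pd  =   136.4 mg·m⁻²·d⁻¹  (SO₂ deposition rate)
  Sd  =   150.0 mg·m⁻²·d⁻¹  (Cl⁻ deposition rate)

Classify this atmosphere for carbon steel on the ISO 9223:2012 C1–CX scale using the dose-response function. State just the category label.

carbon steel: T>10 °C ⇒ hinge -0.054·(20.4−10) = -0.5616
  sulphur-dioxide contribution → 67.05 μm/a
  chloride contribution → 77.15 μm/a
  total first-year rate 144.2 μm/a
ISO 9223 Table 2 (carbon steel): 80 < 144 ≤ 200 μm/a ⇒ C5

C5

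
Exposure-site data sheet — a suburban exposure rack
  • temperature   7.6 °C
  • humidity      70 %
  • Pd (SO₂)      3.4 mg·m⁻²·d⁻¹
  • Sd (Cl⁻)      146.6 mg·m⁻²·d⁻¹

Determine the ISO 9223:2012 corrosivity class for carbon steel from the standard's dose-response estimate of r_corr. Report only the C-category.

carbon steel: f(T) = +0.150·(T−10) [T≤10 °C] = -0.3600
  sulphur-dioxide contribution → 9.463 μm/a
  chloride contribution → 30.68 μm/a
  ⇒ r_corr(carbon steel) = 40.14 μm/a
ISO 9223 Table 2 (carbon steel): 25 < 40.1 ≤ 50 μm/a ⇒ C3

C3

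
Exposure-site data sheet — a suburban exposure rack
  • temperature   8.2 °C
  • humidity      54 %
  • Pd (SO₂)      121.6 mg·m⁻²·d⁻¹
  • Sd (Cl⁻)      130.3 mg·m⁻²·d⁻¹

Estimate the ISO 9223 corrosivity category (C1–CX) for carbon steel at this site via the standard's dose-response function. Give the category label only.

C4

carbon steel: temperature factor f = +0.150·(-1.8) = -0.2700
  Pd branch = 1.77·Pd^0.52·e^(0.02·RH+f) = 48.3 μm/a
  Cl⁻ term: 0.102·130.3^0.62·exp(0.033·54+0.04·8.2) = 17.23
  r_corr = 48.3 + 17.23 = 65.52 μm/a
Category bounds: 50…80 μm/a bracket r_corr ⇒ C4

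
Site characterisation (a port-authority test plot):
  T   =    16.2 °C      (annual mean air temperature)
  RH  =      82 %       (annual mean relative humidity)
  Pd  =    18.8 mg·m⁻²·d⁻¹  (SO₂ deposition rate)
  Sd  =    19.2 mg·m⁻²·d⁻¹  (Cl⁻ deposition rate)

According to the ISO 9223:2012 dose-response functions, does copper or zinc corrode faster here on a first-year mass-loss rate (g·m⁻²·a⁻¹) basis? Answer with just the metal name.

copper: f(T) = -0.080·(T−10) [T>10 °C] = -0.4960
  SO₂ term: 0.0053·18.8^0.26·exp(0.059·82-0.4960) = 0.8735
  Cl⁻ term: 0.01025·19.2^0.27·exp(0.036·82+0.049·16.2) = 0.9638
  sum: 0.8735 + 0.9638 → r_corr = 1.837 μm/a
  mass loss = 1.837 μm/a × 8.96 g/cm³ = 16.46 g·m⁻²·a⁻¹
zinc: T>10 °C ⇒ hinge -0.071·(16.2−10) = -0.4402
  Pd branch = 0.0129·Pd^0.44·e^(0.046·RH+f) = 1.313 μm/a
  Sd branch = 0.0175·Sd^0.57·e^(0.008·RH+0.085·T) = 0.7202 μm/a
  sum: 1.313 + 0.7202 → r_corr = 2.033 μm/a
  mass loss = 2.033 μm/a × 7.14 g/cm³ = 14.52 g·m⁻²·a⁻¹
Ordering by g·m⁻²·a⁻¹: copper (16.5) > zinc (14.5)

copper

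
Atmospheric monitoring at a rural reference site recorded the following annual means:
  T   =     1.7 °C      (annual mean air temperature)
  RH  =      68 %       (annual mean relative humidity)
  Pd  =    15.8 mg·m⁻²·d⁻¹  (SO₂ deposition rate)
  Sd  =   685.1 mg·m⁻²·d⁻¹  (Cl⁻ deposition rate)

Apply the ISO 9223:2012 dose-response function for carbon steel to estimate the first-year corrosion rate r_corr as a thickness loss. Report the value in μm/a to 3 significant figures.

carbon steel: temperature factor f = +0.150·(-8.3) = -1.2450
  sulphur-dioxide contribution → 8.341 μm/a
  chloride contribution → 59 μm/a
  total first-year rate 67.34 μm/a

r_corr = 67.3 μm/a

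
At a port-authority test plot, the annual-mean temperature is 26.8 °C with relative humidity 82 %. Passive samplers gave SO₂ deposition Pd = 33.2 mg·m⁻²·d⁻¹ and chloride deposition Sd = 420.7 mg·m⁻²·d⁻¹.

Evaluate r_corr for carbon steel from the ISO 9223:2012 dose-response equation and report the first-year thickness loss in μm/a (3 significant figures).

carbon steel: T>10 °C ⇒ hinge -0.054·(26.8−10) = -0.9072
  SO₂ term: 1.77·33.2^0.52·exp(0.02·82-0.9072) = 22.76
  Cl⁻ term: 0.102·420.7^0.62·exp(0.033·82+0.04·26.8) = 188.9
  sum: 22.76 + 188.9 → r_corr = 211.7 μm/a

r_corr = 212 μm/a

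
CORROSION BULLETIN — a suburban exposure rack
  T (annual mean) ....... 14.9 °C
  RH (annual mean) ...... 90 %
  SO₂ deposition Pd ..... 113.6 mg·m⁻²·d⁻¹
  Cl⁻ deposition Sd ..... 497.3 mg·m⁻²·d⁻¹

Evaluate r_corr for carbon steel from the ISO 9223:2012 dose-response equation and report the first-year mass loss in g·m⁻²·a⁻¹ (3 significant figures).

carbon steel: f(T) = -0.054·(T−10) [T>10 °C] = -0.2646
  SO₂ term: 1.77·113.6^0.52·exp(0.02·90-0.2646) = 96.29
  Sd branch = 0.102·Sd^0.62·e^(0.033·RH+0.04·T) = 169.5 μm/a
  sum: 96.29 + 169.5 → r_corr = 265.8 μm/a
Convert to mass loss: 265.8 μm/a × 7.85 g/cm³ = 2087 g·m⁻²·a⁻¹

r_corr = 2.09e+03 g·m⁻²·a⁻¹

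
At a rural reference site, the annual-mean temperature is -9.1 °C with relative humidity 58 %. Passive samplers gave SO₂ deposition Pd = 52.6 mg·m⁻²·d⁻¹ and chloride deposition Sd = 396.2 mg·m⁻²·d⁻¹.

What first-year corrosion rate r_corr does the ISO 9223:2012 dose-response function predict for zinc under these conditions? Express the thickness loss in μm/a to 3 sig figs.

r_corr = 0.903 μm/a

zinc: temperature factor f = +0.038·(-19.1) = -0.7258
  SO₂ term: 0.0129·52.6^0.44·exp(0.046·58-0.7258) = 0.5144
  Sd branch = 0.0175·Sd^0.57·e^(0.008·RH+0.085·T) = 0.3885 μm/a
  sum: 0.5144 + 0.3885 → r_corr = 0.903 μm/a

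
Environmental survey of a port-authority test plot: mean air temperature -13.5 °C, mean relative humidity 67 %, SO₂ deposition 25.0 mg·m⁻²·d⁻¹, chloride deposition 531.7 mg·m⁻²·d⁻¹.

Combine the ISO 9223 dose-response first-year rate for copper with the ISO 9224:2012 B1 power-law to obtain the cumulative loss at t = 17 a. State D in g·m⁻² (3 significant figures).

copper: temperature factor f = +0.126·(-23.5) = -2.9610
  Pd branch = 0.0053·Pd^0.26·e^(0.059·RH+f) = 0.033 μm/a
  Sd branch = 0.01025·Sd^0.27·e^(0.036·RH+0.049·T) = 0.3213 μm/a
  r_corr = 0.033 + 0.3213 = 0.3543 μm/a
ISO 9224: D(t) = r_corr · t^b with b = 0.667 (copper, B1)
  D(17) = 0.3543 × 17^0.667 = 0.3543 × 6.618 = 2.345 μm
  Mass loss = 2.345 μm × 8.96 g/cm³ = 21.01 g·m⁻²

D(17) = 21.0 g·m⁻²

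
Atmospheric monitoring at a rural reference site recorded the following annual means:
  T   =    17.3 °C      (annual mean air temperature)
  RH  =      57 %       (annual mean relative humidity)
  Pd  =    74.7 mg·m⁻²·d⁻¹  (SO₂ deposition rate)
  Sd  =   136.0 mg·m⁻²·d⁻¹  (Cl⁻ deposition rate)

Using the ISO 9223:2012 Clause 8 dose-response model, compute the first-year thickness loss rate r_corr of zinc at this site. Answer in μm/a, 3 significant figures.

r_corr = 2.68 μm/a

zinc: T>10 °C ⇒ hinge -0.071·(17.3−10) = -0.5183
  sulphur-dioxide contribution → 0.7055 μm/a
  chloride contribution → 1.976 μm/a
  ⇒ r_corr(zinc) = 2.682 μm/a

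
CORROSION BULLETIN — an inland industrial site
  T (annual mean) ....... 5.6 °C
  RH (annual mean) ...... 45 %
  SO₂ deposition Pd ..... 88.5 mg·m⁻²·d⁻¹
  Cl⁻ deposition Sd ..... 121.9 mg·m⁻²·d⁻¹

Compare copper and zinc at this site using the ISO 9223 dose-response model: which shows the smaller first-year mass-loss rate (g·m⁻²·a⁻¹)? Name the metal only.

copper

copper: f(T) = +0.126·(T−10) [T≤10 °C] = -0.5544
  SO₂ term: 0.0053·88.5^0.26·exp(0.059·45-0.5544) = 0.1389
  Sd branch = 0.01025·Sd^0.27·e^(0.036·RH+0.049·T) = 0.2493 μm/a
  r_corr = 0.1389 + 0.2493 = 0.3882 μm/a
  mass loss = 0.3882 μm/a × 8.96 g/cm³ = 3.478 g·m⁻²·a⁻¹
zinc: temperature factor f = +0.038·(-4.4) = -0.1672
  Pd branch = 0.0129·Pd^0.44·e^(0.046·RH+f) = 0.6218 μm/a
  Cl⁻ term: 0.0175·121.9^0.57·exp(0.008·45+0.085·5.6) = 0.6239
  r_corr = 0.6218 + 0.6239 = 1.246 μm/a
  mass loss = 1.246 μm/a × 7.14 g/cm³ = 8.894 g·m⁻²·a⁻¹
Ordering by g·m⁻²·a⁻¹: zinc (8.89) > copper (3.48)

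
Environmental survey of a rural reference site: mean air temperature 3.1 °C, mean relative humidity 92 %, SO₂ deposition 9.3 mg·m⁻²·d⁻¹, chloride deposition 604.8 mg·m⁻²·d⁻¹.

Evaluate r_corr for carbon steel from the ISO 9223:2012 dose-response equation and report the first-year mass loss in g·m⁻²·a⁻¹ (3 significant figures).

carbon steel: temperature factor f = +0.150·(-6.9) = -1.0350
  Pd branch = 1.77·Pd^0.52·e^(0.02·RH+f) = 12.62 μm/a
  Sd branch = 0.102·Sd^0.62·e^(0.033·RH+0.04·T) = 127.5 μm/a
  r_corr = 12.62 + 127.5 = 140.1 μm/a
Convert to mass loss: 140.1 μm/a × 7.85 g/cm³ = 1100 g·m⁻²·a⁻¹

r_corr = 1.10e+03 g·m⁻²·a⁻¹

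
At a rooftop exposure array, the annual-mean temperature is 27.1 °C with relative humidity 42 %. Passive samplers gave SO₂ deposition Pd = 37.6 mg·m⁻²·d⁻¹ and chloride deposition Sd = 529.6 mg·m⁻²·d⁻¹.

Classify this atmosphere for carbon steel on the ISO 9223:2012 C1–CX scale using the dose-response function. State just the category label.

carbon steel: T>10 °C ⇒ hinge -0.054·(27.1−10) = -0.9234
  SO₂ term: 1.77·37.6^0.52·exp(0.02·42-0.9234) = 10.74
  Cl⁻ term: 0.102·529.6^0.62·exp(0.033·42+0.04·27.1) = 58.91
  r_corr = 10.74 + 58.91 = 69.64 μm/a
69.6 μm/a falls in (50, 80] for carbon steel → category C4

C4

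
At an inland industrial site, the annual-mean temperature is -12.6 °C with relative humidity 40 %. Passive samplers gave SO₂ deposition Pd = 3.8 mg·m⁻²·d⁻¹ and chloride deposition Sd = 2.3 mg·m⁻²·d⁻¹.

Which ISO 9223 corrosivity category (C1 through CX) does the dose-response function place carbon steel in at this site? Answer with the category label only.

carbon steel: f(T) = +0.150·(T−10) [T≤10 °C] = -3.3900
  sulphur-dioxide contribution → 0.2659 μm/a
  chloride contribution → 0.3866 μm/a
  ⇒ r_corr(carbon steel) = 0.6524 μm/a
0.652 μm/a falls in (0, 1.3] for carbon steel → category C1

C1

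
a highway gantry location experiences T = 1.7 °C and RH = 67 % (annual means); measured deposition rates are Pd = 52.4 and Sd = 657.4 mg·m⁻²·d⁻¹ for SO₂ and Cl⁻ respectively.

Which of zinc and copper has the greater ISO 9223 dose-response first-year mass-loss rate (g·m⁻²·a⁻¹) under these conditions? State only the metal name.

zinc

zinc: temperature factor f = +0.038·(-8.3) = -0.3154
  SO₂ term: 0.0129·52.4^0.44·exp(0.046·67-0.3154) = 1.171
  Cl⁻ term: 0.0175·657.4^0.57·exp(0.008·67+0.085·1.7) = 1.396
  sum: 1.171 + 1.396 → r_corr = 2.567 μm/a
  mass loss = 2.567 μm/a × 7.14 g/cm³ = 18.33 g·m⁻²·a⁻¹
copper: T≤10 °C ⇒ hinge +0.126·(1.7−10) = -1.0458
  SO₂ term: 0.0053·52.4^0.26·exp(0.059·67-1.0458) = 0.2716
  Cl⁻ term: 0.01025·657.4^0.27·exp(0.036·67+0.049·1.7) = 0.7165
  r_corr = 0.2716 + 0.7165 = 0.9881 μm/a
  mass loss = 0.9881 μm/a × 8.96 g/cm³ = 8.853 g·m⁻²·a⁻¹
Ordering by g·m⁻²·a⁻¹: zinc (18.3) > copper (8.85)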